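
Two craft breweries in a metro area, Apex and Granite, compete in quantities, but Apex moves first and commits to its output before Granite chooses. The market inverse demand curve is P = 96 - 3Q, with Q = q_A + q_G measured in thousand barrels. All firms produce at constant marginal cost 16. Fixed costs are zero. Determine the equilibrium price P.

Solve by backward induction. Given q_A, the follower Granite maximises π_G = (96 - 3q_A - 3q_G)q_G - 16q_G.
Follower FOC: 80 - 3q_A - 6q_G = 0, so q_G(q_A) = (80 - 3q_A)/6.
The leader anticipates this reaction. Substituting into P = 96 - 3Q gives P = 56 - (3/2)q_A, so π_A = (56 - (3/2)q_A)q_A - 16q_A.
Leader FOC: 40 - 3q_A = 0, so q_A = 40/3.
Then q_G = (80 - 3·(40/3))/6 = 20/3.
Total output Q = 20, so price P = 96 - 3·20 = 36.

36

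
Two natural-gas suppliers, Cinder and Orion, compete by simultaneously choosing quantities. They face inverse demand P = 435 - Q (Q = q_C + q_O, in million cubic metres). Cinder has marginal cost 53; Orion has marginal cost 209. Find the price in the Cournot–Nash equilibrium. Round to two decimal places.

Cinder's profit: π_C = (435 - Q)q_C - (53q_C). Setting ∂π_C/∂q_C = 0: 382 - 2q_C - (q_O) = 0.
Orion's first-order condition: 226 - 2q_O - (q_C) = 0.
So q_C = (382 - q_O)/2 and q_O = (226 - q_C)/2.
Solving the pair: q_C = 538/3, q_O = 70/3.
Total output Q = 608/3, so price P = 435 - 608/3 = 697/3.

232.33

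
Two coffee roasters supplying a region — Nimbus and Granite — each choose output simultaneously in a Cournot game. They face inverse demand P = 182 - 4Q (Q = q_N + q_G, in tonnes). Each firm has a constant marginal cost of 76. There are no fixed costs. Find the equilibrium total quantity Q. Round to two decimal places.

A representative firm's profit is π_i = q_i(182 - 4Q) - 76q_i.
Setting ∂π_i/∂q_i = 0 with rivals' quantities fixed: 106 - 8q_i - 4q_j = 0.
With identical firms every q_j equals q_i, so q_j = q_i and 106 = 12q_i, giving q_i = 53/6.
Total output Q = 53/6 + 53/6 = 53/3.

17.67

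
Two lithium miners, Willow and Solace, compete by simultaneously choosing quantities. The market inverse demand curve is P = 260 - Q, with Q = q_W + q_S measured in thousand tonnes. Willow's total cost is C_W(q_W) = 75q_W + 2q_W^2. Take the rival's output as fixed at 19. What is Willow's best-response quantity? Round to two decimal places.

With the rival's output fixed at 19, Willow's profit is π_W = (260 - 19 - q_W)q_W - (75q_W + 2q_W²) = (241 - q_W)q_W - (75q_W + 2q_W²).
∂π_W/∂q_W = 166 - 6q_W = 0, so q_W = 83/3.

27.67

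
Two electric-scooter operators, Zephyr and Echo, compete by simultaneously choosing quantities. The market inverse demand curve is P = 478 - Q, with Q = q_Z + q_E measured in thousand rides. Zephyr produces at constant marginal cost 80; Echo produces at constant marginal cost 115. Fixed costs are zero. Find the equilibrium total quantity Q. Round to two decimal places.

Zephyr's profit: π_Z = (478 - Q)q_Z - (80q_Z). Setting ∂π_Z/∂q_Z = 0: 398 - 2q_Z - (q_E) = 0.
Echo's profit: π_E = (478 - Q)q_E - (115q_E). Setting ∂π_E/∂q_E = 0: 363 - 2q_E - (q_Z) = 0.
Best responses: q_Z = (398 - q_E)/2, q_E = (363 - q_Z)/2.
Solving the pair: q_Z = 433/3, q_E = 328/3.
Total output Q = 433/3 + 328/3 = 761/3.

253.67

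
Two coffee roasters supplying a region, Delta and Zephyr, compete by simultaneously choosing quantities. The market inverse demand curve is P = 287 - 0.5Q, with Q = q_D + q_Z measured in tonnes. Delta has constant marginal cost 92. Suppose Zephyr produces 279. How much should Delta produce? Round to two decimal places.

55.50

With the rival's output fixed at 279, Delta's profit is π_D = (287 - (1/2)·279 - (1/2)q_D)q_D - (92q_D) = (295/2 - (1/2)q_D)q_D - (92q_D).
∂π_D/∂q_D = 111/2 - q_D = 0, so q_D = 111/2.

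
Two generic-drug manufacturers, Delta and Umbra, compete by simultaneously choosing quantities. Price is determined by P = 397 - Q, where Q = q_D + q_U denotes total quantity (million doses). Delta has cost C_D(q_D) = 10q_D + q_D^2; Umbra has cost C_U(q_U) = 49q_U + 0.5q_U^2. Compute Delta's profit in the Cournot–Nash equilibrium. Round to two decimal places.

10925.11

Delta's profit: π_D = (397 - Q)q_D - (10q_D + q_D²). Setting ∂π_D/∂q_D = 0: 387 - 4q_D - (q_U) = 0.
Umbra's profit: π_U = (397 - Q)q_U - (49q_U + (1/2)q_U²). Setting ∂π_U/∂q_U = 0: 348 - 3q_U - (q_D) = 0.
So q_D = (387 - q_U)/4 and q_U = (348 - q_D)/3.
Solving the pair: q_D = 813/11, q_U = 1005/11.
Price P = 397 - 1818/11 = 231.7273.
Delta's profit: 231.7273·(813/11) - 10·(813/11) - (813/11)² = 10925.1074.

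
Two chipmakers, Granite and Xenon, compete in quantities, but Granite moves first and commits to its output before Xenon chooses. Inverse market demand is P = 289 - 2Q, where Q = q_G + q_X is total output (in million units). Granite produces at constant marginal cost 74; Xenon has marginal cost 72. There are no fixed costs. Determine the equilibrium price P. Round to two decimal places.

127.25

The follower Xenon best-responds to any q_G: π_X = (289 - 2Q)q_X - 72q_X.
Setting the follower's marginal profit to zero, 217 - 2q_G - 4q_X = 0, i.e. q_X = (217 - 2q_G)/4.
The leader anticipates this reaction. Substituting into P = 289 - 2Q gives P = 361/2 - q_G, so π_G = (361/2 - q_G)q_G - 74q_G.
The leader's first-order condition 213/2 - 2q_G = 0 yields q_G = 213/4.
Then q_X = (217 - 2·(213/4))/4 = 221/8.
Total output Q = 647/8, so price P = 289 - 2·(647/8) = 509/4.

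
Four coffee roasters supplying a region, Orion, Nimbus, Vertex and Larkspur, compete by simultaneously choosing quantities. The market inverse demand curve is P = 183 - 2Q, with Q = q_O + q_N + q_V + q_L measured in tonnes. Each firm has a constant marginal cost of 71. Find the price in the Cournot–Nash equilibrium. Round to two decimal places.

93.40

A representative firm's profit is π_i = q_i(183 - 2Q) - 71q_i.
First-order condition (treating rivals' output as given): 112 - 4q_i - 2·Σ_{j≠i} q_j = 0.
With identical firms every q_j equals q_i, so Σ_{j≠i} q_j = 3q_i and 112 = 10q_i, giving q_i = 56/5.
Total output Q = 224/5, so price P = 183 - 2·(224/5) = 467/5.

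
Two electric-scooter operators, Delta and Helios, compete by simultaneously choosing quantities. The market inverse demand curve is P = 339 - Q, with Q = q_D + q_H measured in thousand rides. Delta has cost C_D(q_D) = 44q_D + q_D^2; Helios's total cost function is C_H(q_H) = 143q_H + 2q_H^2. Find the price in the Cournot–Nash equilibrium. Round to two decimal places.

Delta's profit: π_D = (339 - Q)q_D - (44q_D + q_D²). Setting ∂π_D/∂q_D = 0: 295 - 4q_D - (q_H) = 0.
Helios's first-order condition: 196 - 6q_H - (q_D) = 0.
Rearranging gives the reaction functions q_D = (295 - q_H)/4 and q_H = (196 - q_D)/6.
Substituting one into the other gives q_D = 1574/23 and q_H = 489/23.
Total output Q = 89.6957, so price P = 339 - 89.6957 = 249.3043.

249.30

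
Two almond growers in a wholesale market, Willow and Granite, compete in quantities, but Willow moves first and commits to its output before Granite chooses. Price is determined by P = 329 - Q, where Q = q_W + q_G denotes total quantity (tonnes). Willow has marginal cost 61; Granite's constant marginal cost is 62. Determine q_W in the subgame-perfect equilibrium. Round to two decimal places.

Solve by backward induction. Given q_W, the follower Granite maximises π_G = (329 - q_W - q_G)q_G - 62q_G.
Follower FOC: 267 - q_W - 2q_G = 0, so q_G(q_W) = (267 - q_W)/2.
The leader anticipates this reaction. Substituting into P = 329 - Q gives P = 391/2 - (1/2)q_W, so π_W = (391/2 - (1/2)q_W)q_W - 61q_W.
Maximising: ∂π_W/∂q_W = 269/2 - q_W = 0, giving q_W = 269/2.
Then q_G = (267 - 269/2)/2 = 265/4.

134.50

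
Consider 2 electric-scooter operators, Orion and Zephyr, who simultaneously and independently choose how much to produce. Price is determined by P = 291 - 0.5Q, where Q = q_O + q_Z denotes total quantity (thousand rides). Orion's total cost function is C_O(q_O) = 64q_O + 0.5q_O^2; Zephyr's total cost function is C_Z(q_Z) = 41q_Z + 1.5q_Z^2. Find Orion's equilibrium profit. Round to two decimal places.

10207.52

Orion's profit: π_O = (291 - 0.5Q)q_O - (64q_O + (1/2)q_O²). Setting ∂π_O/∂q_O = 0: 227 - 2q_O - (1/2)(q_Z) = 0.
Zephyr's first-order condition: 250 - 4q_Z - (1/2)(q_O) = 0.
Best responses: q_O = (227 - (1/2)q_Z)/2, q_Z = (250 - (1/2)q_O)/4.
Solving the pair: q_O = 101.0323, q_Z = 1546/31.
Price P = 291 - (1/2)·150.9032 = 215.5484.
Orion's profit: 215.5484·101.0323 - 64·101.0323 - (1/2)·101.0323² = 10207.5172.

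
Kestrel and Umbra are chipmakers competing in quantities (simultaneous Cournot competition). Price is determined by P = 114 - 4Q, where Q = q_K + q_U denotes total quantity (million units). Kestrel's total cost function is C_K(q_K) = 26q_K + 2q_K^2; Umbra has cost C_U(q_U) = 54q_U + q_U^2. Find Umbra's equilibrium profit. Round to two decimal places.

62.60

Kestrel's profit: π_K = (114 - 4Q)q_K - (26q_K + 2q_K²). Setting ∂π_K/∂q_K = 0: 88 - 12q_K - 4(q_U) = 0.
Umbra's profit: π_U = (114 - 4Q)q_U - (54q_U + q_U²). Setting ∂π_U/∂q_U = 0: 60 - 10q_U - 4(q_K) = 0.
So q_K = (88 - 4q_U)/12 and q_U = (60 - 4q_K)/10.
Substituting one into the other gives q_K = 80/13 and q_U = 46/13.
Price P = 114 - 4·(126/13) = 978/13.
Umbra's profit: (978/13)·(46/13) - 54·(46/13) - (46/13)² = 62.6036.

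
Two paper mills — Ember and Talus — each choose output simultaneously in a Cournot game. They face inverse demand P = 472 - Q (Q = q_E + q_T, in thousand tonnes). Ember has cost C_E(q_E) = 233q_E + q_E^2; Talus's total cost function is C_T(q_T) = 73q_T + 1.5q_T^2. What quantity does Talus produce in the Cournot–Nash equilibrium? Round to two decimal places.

71.42

Ember's profit: π_E = (472 - Q)q_E - (233q_E + q_E²). Setting ∂π_E/∂q_E = 0: 239 - 4q_E - (q_T) = 0.
Talus's first-order condition: 399 - 5q_T - (q_E) = 0.
Best responses: q_E = (239 - q_T)/4, q_T = (399 - q_E)/5.
Solving the pair: q_E = 796/19, q_T = 1357/19.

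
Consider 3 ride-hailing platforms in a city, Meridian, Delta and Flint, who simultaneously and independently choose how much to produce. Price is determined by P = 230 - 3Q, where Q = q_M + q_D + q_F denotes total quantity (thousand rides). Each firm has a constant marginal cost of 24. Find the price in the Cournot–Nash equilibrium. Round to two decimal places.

A representative firm's profit is π_i = q_i(230 - 3Q) - 24q_i.
Setting ∂π_i/∂q_i = 0 with rivals' quantities fixed: 206 - 6q_i - 3·Σ_{j≠i} q_j = 0.
With identical firms every q_j equals q_i, so Σ_{j≠i} q_j = 2q_i and 206 = 12q_i, giving q_i = 103/6.
Total output Q = 103/2, so price P = 230 - 3·(103/2) = 151/2.

75.50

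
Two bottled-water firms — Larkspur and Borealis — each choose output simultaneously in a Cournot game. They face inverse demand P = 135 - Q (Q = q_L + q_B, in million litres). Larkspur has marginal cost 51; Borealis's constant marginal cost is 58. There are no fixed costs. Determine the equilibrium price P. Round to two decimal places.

81.33

Larkspur's profit: π_L = (135 - Q)q_L - (51q_L). Setting ∂π_L/∂q_L = 0: 84 - 2q_L - (q_B) = 0.
Borealis's first-order condition: 77 - 2q_B - (q_L) = 0.
Rearranging gives the reaction functions q_L = (84 - q_B)/2 and q_B = (77 - q_L)/2.
Substituting one into the other gives q_L = 91/3 and q_B = 70/3.
Total output Q = 161/3, so price P = 135 - 161/3 = 244/3.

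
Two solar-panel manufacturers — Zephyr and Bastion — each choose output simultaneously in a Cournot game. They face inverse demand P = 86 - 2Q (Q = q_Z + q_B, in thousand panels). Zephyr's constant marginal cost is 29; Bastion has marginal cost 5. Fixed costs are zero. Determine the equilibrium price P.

40

Zephyr's profit: π_Z = (86 - 2Q)q_Z - (29q_Z). Setting ∂π_Z/∂q_Z = 0: 57 - 4q_Z - 2(q_B) = 0.
Bastion's profit: π_B = (86 - 2Q)q_B - (5q_B). Setting ∂π_B/∂q_B = 0: 81 - 4q_B - 2(q_Z) = 0.
So q_Z = (57 - 2q_B)/4 and q_B = (81 - 2q_Z)/4.
Substituting one into the other gives q_Z = 11/2 and q_B = 35/2.
Total output Q = 23, so price P = 86 - 2·23 = 40.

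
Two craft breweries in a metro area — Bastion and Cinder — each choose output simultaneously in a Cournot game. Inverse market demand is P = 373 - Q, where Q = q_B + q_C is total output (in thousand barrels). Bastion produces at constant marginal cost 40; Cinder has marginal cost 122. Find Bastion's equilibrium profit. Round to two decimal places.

19136.11

Bastion's profit: π_B = (373 - Q)q_B - (40q_B). Setting ∂π_B/∂q_B = 0: 333 - 2q_B - (q_C) = 0.
Cinder's profit: π_C = (373 - Q)q_C - (122q_C). Setting ∂π_C/∂q_C = 0: 251 - 2q_C - (q_B) = 0.
So q_B = (333 - q_C)/2 and q_C = (251 - q_B)/2.
Solving the pair: q_B = 415/3, q_C = 169/3.
Price P = 373 - 584/3 = 535/3.
Bastion's profit: (535/3 - 40)·(415/3) = 19136.1111.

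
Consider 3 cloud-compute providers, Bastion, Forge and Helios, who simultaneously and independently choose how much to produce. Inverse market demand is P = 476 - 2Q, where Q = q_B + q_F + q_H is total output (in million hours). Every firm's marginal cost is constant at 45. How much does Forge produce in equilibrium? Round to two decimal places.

53.88

A representative firm's profit is π_i = q_i(476 - 2Q) - 45q_i.
Setting ∂π_i/∂q_i = 0 with rivals' quantities fixed: 431 - 4q_i - 2·Σ_{j≠i} q_j = 0.
By symmetry each firm produces the same amount; substituting Σ_{j≠i} q_j = 2q_i yields q_i = 431/8.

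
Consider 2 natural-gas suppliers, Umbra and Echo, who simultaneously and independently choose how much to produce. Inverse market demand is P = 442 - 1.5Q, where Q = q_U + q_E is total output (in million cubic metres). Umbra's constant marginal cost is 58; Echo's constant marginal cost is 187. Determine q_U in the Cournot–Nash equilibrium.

114

Umbra's profit: π_U = (442 - 1.5Q)q_U - (58q_U). Setting ∂π_U/∂q_U = 0: 384 - 3q_U - (3/2)(q_E) = 0.
Echo's profit: π_E = (442 - 1.5Q)q_E - (187q_E). Setting ∂π_E/∂q_E = 0: 255 - 3q_E - (3/2)(q_U) = 0.
Best responses: q_U = (384 - (3/2)q_E)/3, q_E = (255 - (3/2)q_U)/3.
Solving the pair: q_U = 114, q_E = 28.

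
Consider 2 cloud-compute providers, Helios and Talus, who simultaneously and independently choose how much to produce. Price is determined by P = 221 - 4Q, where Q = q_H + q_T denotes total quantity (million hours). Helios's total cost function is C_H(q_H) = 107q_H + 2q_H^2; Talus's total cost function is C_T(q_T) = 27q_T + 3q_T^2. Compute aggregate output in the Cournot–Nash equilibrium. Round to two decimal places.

Helios's profit: π_H = (221 - 4Q)q_H - (107q_H + 2q_H²). Setting ∂π_H/∂q_H = 0: 114 - 12q_H - 4(q_T) = 0.
Talus's first-order condition: 194 - 14q_T - 4(q_H) = 0.
Rearranging gives the reaction functions q_H = (114 - 4q_T)/12 and q_T = (194 - 4q_H)/14.
Substituting one into the other gives q_H = 205/38 and q_T = 234/19.
Total output Q = 205/38 + 234/19 = 673/38.

17.71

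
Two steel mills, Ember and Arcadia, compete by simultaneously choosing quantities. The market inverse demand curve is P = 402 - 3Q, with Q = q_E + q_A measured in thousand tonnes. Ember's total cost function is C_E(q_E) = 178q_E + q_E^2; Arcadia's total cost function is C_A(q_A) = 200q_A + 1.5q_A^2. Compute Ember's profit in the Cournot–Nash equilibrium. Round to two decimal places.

2003.63

Ember's profit: π_E = (402 - 3Q)q_E - (178q_E + q_E²). Setting ∂π_E/∂q_E = 0: 224 - 8q_E - 3(q_A) = 0.
Arcadia's first-order condition: 202 - 9q_A - 3(q_E) = 0.
Best responses: q_E = (224 - 3q_A)/8, q_A = (202 - 3q_E)/9.
Substituting one into the other gives q_E = 470/21 and q_A = 944/63.
Price P = 402 - 3·37.3651 = 289.9048.
Ember's profit: 289.9048·(470/21) - 178·(470/21) - (470/21)² = 2003.6281.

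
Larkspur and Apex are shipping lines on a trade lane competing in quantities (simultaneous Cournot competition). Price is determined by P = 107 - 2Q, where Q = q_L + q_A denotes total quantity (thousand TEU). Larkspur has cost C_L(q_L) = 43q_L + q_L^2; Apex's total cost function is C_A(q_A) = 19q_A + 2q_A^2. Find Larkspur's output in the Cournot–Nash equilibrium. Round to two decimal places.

7.64

Larkspur's profit: π_L = (107 - 2Q)q_L - (43q_L + q_L²). Setting ∂π_L/∂q_L = 0: 64 - 6q_L - 2(q_A) = 0.
Apex's first-order condition: 88 - 8q_A - 2(q_L) = 0.
Best responses: q_L = (64 - 2q_A)/6, q_A = (88 - 2q_L)/8.
Substituting one into the other gives q_L = 84/11 and q_A = 100/11.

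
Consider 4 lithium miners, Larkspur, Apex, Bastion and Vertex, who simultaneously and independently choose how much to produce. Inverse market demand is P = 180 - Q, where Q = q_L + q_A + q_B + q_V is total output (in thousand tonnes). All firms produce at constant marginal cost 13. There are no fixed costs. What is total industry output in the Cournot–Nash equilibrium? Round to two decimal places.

133.60

Each firm earns π_i = (180 - Q)q_i - 13q_i.
Setting ∂π_i/∂q_i = 0 with rivals' quantities fixed: 167 - 2q_i - Σ_{j≠i} q_j = 0.
By symmetry each firm produces the same amount; substituting Σ_{j≠i} q_j = 3q_i yields q_i = 167/5.
Total output Q = 167/5 + 167/5 + 167/5 + 167/5 = 668/5.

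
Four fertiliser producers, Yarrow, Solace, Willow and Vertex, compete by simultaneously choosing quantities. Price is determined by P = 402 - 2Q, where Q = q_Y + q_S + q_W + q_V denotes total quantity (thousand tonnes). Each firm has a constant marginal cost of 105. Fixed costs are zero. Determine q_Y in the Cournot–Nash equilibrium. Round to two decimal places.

Each firm earns π_i = (402 - 2Q)q_i - 105q_i.
First-order condition (treating rivals' output as given): 297 - 4q_i - 2·Σ_{j≠i} q_j = 0.
With identical firms every q_j equals q_i, so Σ_{j≠i} q_j = 3q_i and 297 = 10q_i, giving q_i = 297/10.

29.70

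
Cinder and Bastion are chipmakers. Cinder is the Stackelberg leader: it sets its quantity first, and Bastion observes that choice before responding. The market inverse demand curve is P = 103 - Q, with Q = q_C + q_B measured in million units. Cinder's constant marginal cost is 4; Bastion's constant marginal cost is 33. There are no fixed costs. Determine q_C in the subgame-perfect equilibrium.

The follower Bastion best-responds to any q_C: π_B = (103 - Q)q_B - 33q_B.
Follower FOC: 70 - q_C - 2q_B = 0, so q_B(q_C) = (70 - q_C)/2.
The leader anticipates this reaction. Substituting into P = 103 - Q gives P = 68 - (1/2)q_C, so π_C = (68 - (1/2)q_C)q_C - 4q_C.
Leader FOC: 64 - q_C = 0, so q_C = 64.
Then q_B = (70 - 64)/2 = 3.

64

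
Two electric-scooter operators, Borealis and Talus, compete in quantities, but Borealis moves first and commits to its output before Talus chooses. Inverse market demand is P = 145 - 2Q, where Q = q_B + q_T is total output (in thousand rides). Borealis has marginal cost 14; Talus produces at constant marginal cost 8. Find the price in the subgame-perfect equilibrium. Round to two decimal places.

45.25

The follower Talus best-responds to any q_B: π_T = (145 - 2Q)q_T - 8q_T.
∂π_T/∂q_T = 137 - 2q_B - 4q_T = 0 gives the reaction function q_T = (137 - 2q_B)/4.
The leader anticipates this reaction. Substituting into P = 145 - 2Q gives P = 153/2 - q_B, so π_B = (153/2 - q_B)q_B - 14q_B.
The leader's first-order condition 125/2 - 2q_B = 0 yields q_B = 125/4.
Then q_T = (137 - 2·(125/4))/4 = 149/8.
Total output Q = 399/8, so price P = 145 - 2·(399/8) = 181/4.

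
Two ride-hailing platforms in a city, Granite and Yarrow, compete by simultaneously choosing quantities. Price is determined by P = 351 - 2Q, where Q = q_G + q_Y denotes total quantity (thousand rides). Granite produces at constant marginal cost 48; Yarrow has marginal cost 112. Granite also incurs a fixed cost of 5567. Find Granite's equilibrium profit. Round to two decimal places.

Granite's profit: π_G = (351 - 2Q)q_G - (48q_G). Setting ∂π_G/∂q_G = 0: 303 - 4q_G - 2(q_Y) = 0.
Yarrow's profit: π_Y = (351 - 2Q)q_Y - (112q_Y). Setting ∂π_Y/∂q_Y = 0: 239 - 4q_Y - 2(q_G) = 0.
So q_G = (303 - 2q_Y)/4 and q_Y = (239 - 2q_G)/4.
Solving the pair: q_G = 367/6, q_Y = 175/6.
Price P = 351 - 2·(271/3) = 511/3.
Granite's profit: (511/3 - 48)·(367/6) - 5567 = 1915.7222.

1915.72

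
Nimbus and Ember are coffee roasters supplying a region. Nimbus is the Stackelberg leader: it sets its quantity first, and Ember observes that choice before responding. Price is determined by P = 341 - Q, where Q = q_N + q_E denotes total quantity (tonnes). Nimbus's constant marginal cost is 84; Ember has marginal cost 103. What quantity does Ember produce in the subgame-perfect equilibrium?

Solve by backward induction. Given q_N, the follower Ember maximises π_E = (341 - q_N - q_E)q_E - 103q_E.
Follower FOC: 238 - q_N - 2q_E = 0, so q_E(q_N) = (238 - q_N)/2.
The leader anticipates this reaction. Substituting into P = 341 - Q gives P = 222 - (1/2)q_N, so π_N = (222 - (1/2)q_N)q_N - 84q_N.
Maximising: ∂π_N/∂q_N = 138 - q_N = 0, giving q_N = 138.
Then q_E = (238 - 138)/2 = 50.

50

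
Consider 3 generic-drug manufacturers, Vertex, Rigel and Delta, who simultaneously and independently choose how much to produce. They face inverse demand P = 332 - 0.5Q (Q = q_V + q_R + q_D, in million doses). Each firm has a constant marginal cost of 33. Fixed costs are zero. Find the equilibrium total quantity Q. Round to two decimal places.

448.50

A representative firm's profit is π_i = q_i(332 - 0.5Q) - 33q_i.
Setting ∂π_i/∂q_i = 0 with rivals' quantities fixed: 299 - q_i - (1/2)·Σ_{j≠i} q_j = 0.
With identical firms every q_j equals q_i, so Σ_{j≠i} q_j = 2q_i and 299 = 2q_i, giving q_i = 299/2.
Total output Q = 299/2 + 299/2 + 299/2 = 897/2.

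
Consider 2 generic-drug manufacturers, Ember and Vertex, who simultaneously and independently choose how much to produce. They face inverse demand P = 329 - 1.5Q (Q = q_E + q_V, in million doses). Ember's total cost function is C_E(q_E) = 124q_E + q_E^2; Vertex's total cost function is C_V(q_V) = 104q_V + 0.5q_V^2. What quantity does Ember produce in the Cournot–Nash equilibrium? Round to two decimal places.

27.18

Ember's profit: π_E = (329 - 1.5Q)q_E - (124q_E + q_E²). Setting ∂π_E/∂q_E = 0: 205 - 5q_E - (3/2)(q_V) = 0.
Vertex's profit: π_V = (329 - 1.5Q)q_V - (104q_V + (1/2)q_V²). Setting ∂π_V/∂q_V = 0: 225 - 4q_V - (3/2)(q_E) = 0.
Rearranging gives the reaction functions q_E = (205 - (3/2)q_V)/5 and q_V = (225 - (3/2)q_E)/4.
Solving the pair: q_E = 1930/71, q_V = 46.0563.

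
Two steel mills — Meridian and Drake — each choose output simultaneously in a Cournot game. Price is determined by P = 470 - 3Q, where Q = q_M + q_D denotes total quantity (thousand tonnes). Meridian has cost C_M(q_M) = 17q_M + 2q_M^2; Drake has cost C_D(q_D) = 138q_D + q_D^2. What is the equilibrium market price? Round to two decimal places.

276.10

Meridian's profit: π_M = (470 - 3Q)q_M - (17q_M + 2q_M²). Setting ∂π_M/∂q_M = 0: 453 - 10q_M - 3(q_D) = 0.
Drake's first-order condition: 332 - 8q_D - 3(q_M) = 0.
Best responses: q_M = (453 - 3q_D)/10, q_D = (332 - 3q_M)/8.
Solving the pair: q_M = 37.0141, q_D = 1961/71.
Total output Q = 64.6338, so price P = 470 - 3·64.6338 = 276.0986.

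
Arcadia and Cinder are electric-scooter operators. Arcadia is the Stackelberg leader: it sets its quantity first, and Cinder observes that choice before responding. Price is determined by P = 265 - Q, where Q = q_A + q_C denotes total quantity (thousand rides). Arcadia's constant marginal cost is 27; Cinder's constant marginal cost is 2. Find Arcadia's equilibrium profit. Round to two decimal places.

5671.13

The follower Cinder best-responds to any q_A: π_C = (265 - Q)q_C - 2q_C.
Setting the follower's marginal profit to zero, 263 - q_A - 2q_C = 0, i.e. q_C = (263 - q_A)/2.
Arcadia substitutes q_C(q_A) into its own profit: π_A = q_A(265 - q_A - (263 - q_A)/2) - 27q_A = (267/2 - (1/2)q_A)q_A - 27q_A.
The leader's first-order condition 213/2 - q_A = 0 yields q_A = 213/2.
Then q_C = (263 - 213/2)/2 = 313/4.
Price P = 265 - 739/4 = 321/4.
Arcadia's profit: (321/4 - 27)·(213/2) = 5671.1250.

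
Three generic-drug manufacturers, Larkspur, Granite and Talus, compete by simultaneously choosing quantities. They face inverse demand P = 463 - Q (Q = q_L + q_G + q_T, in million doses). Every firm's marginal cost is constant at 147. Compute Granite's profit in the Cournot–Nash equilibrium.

6241

Each firm earns π_i = (463 - Q)q_i - 147q_i.
Setting ∂π_i/∂q_i = 0 with rivals' quantities fixed: 316 - 2q_i - Σ_{j≠i} q_j = 0.
With identical firms every q_j equals q_i, so Σ_{j≠i} q_j = 2q_i and 316 = 4q_i, giving q_i = 79.
Price P = 463 - 237 = 226.
Granite's profit: (226 - 147)·79 = 6241.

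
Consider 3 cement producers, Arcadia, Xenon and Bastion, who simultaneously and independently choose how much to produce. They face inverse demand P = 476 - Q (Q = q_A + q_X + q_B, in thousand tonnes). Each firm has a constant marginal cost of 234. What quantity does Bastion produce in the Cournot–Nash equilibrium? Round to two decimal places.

A representative firm's profit is π_i = q_i(476 - Q) - 234q_i.
First-order condition (treating rivals' output as given): 242 - 2q_i - Σ_{j≠i} q_j = 0.
By symmetry each firm produces the same amount; substituting Σ_{j≠i} q_j = 2q_i yields q_i = 242/4 = 121/2.

60.50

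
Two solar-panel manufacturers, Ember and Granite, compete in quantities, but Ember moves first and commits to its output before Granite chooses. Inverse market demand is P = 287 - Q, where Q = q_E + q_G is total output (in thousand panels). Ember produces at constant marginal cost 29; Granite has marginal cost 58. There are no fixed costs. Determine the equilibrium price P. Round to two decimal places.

100.75

Solve by backward induction. Given q_E, the follower Granite maximises π_G = (287 - q_E - q_G)q_G - 58q_G.
Setting the follower's marginal profit to zero, 229 - q_E - 2q_G = 0, i.e. q_G = (229 - q_E)/2.
The leader anticipates this reaction. Substituting into P = 287 - Q gives P = 345/2 - (1/2)q_E, so π_E = (345/2 - (1/2)q_E)q_E - 29q_E.
The leader's first-order condition 287/2 - q_E = 0 yields q_E = 287/2.
Then q_G = (229 - 287/2)/2 = 171/4.
Total output Q = 745/4, so price P = 287 - 745/4 = 403/4.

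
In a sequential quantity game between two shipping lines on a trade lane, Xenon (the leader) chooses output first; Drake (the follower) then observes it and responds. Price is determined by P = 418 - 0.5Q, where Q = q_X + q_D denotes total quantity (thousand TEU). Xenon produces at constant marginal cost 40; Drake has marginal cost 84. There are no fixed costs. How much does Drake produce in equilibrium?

123

Solve by backward induction. Given q_X, the follower Drake maximises π_D = (418 - (1/2)q_X - (1/2)q_D)q_D - 84q_D.
Follower FOC: 334 - (1/2)q_X - q_D = 0, so q_D(q_X) = (334 - (1/2)q_X).
The leader anticipates this reaction. Substituting into P = 418 - 0.5Q gives P = 251 - (1/4)q_X, so π_X = (251 - (1/4)q_X)q_X - 40q_X.
Leader FOC: 211 - (1/2)q_X = 0, so q_X = 422.
Then q_D = (334 - (1/2)·422) = 123.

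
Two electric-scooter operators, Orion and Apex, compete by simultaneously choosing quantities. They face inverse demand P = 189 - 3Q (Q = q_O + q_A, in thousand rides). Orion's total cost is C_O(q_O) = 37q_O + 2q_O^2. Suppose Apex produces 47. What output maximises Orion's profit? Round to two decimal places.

1.10

With the rival's output fixed at 47, Orion's profit is π_O = (189 - 3·47 - 3q_O)q_O - (37q_O + 2q_O²) = (48 - 3q_O)q_O - (37q_O + 2q_O²).
∂π_O/∂q_O = 11 - 10q_O = 0, so q_O = 11/10.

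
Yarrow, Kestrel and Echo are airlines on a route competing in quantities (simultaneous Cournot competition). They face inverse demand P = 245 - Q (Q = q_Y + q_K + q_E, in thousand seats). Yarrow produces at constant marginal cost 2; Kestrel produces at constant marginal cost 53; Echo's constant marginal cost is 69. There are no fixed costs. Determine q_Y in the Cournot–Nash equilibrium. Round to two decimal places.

90.25

Yarrow's profit: π_Y = (245 - Q)q_Y - (2q_Y). Setting ∂π_Y/∂q_Y = 0: 243 - 2q_Y - (q_K + q_E) = 0.
Kestrel's first-order condition: 192 - 2q_K - (q_Y + q_E) = 0.
Echo's first-order condition: 176 - 2q_E - (q_Y + q_K) = 0.
Summing all 3 equations gives 611 − 4Q = 0, hence Q = 611/4.
Back-substituting: q_Y = (243 − 611/4) = 361/4, q_K = (192 − 611/4) = 157/4, q_E = (176 − 611/4) = 93/4.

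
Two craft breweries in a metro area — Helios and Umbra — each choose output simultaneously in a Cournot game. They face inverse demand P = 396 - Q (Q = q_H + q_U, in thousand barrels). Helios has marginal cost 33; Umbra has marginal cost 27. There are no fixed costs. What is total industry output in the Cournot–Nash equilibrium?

244

Helios's profit: π_H = (396 - Q)q_H - (33q_H). Setting ∂π_H/∂q_H = 0: 363 - 2q_H - (q_U) = 0.
Umbra's first-order condition: 369 - 2q_U - (q_H) = 0.
Rearranging gives the reaction functions q_H = (363 - q_U)/2 and q_U = (369 - q_H)/2.
Substituting one into the other gives q_H = 119 and q_U = 125.
Total output Q = 119 + 125 = 244.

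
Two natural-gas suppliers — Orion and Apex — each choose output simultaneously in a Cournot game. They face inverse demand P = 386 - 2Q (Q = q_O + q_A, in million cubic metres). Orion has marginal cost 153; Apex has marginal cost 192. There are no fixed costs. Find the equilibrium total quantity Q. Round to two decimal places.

71.17

Orion's profit: π_O = (386 - 2Q)q_O - (153q_O). Setting ∂π_O/∂q_O = 0: 233 - 4q_O - 2(q_A) = 0.
Apex's profit: π_A = (386 - 2Q)q_A - (192q_A). Setting ∂π_A/∂q_A = 0: 194 - 4q_A - 2(q_O) = 0.
Best responses: q_O = (233 - 2q_A)/4, q_A = (194 - 2q_O)/4.
Solving the pair: q_O = 136/3, q_A = 155/6.
Total output Q = 136/3 + 155/6 = 427/6.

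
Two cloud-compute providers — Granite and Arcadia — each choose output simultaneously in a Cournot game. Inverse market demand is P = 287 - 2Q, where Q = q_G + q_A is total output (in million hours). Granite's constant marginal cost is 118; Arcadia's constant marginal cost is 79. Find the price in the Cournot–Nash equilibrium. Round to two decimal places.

Granite's profit: π_G = (287 - 2Q)q_G - (118q_G). Setting ∂π_G/∂q_G = 0: 169 - 4q_G - 2(q_A) = 0.
Arcadia's profit: π_A = (287 - 2Q)q_A - (79q_A). Setting ∂π_A/∂q_A = 0: 208 - 4q_A - 2(q_G) = 0.
Rearranging gives the reaction functions q_G = (169 - 2q_A)/4 and q_A = (208 - 2q_G)/4.
Substituting one into the other gives q_G = 65/3 and q_A = 247/6.
Total output Q = 377/6, so price P = 287 - 2·(377/6) = 484/3.

161.33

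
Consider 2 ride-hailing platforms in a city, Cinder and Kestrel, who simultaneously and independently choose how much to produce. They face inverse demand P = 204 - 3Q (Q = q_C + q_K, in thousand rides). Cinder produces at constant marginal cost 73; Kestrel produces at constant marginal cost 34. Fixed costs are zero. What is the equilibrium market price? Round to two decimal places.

103.67

Cinder's profit: π_C = (204 - 3Q)q_C - (73q_C). Setting ∂π_C/∂q_C = 0: 131 - 6q_C - 3(q_K) = 0.
Kestrel's first-order condition: 170 - 6q_K - 3(q_C) = 0.
Rearranging gives the reaction functions q_C = (131 - 3q_K)/6 and q_K = (170 - 3q_C)/6.
Substituting one into the other gives q_C = 92/9 and q_K = 209/9.
Total output Q = 301/9, so price P = 204 - 3·(301/9) = 311/3.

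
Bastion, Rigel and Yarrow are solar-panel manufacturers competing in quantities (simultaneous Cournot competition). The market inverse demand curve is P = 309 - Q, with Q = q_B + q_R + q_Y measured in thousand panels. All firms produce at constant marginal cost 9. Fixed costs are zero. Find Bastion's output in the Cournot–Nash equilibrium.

75

Each firm earns π_i = (309 - Q)q_i - 9q_i.
Setting ∂π_i/∂q_i = 0 with rivals' quantities fixed: 300 - 2q_i - Σ_{j≠i} q_j = 0.
With identical firms every q_j equals q_i, so Σ_{j≠i} q_j = 2q_i and 300 = 4q_i, giving q_i = 75.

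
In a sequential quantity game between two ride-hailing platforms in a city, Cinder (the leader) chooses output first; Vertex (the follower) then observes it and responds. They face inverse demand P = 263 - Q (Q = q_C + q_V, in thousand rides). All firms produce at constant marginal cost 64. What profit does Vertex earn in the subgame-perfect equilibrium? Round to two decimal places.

The follower Vertex best-responds to any q_C: π_V = (263 - Q)q_V - 64q_V.
∂π_V/∂q_V = 199 - q_C - 2q_V = 0 gives the reaction function q_V = (199 - q_C)/2.
The leader anticipates this reaction. Substituting into P = 263 - Q gives P = 327/2 - (1/2)q_C, so π_C = (327/2 - (1/2)q_C)q_C - 64q_C.
The leader's first-order condition 199/2 - q_C = 0 yields q_C = 199/2.
Then q_V = (199 - 199/2)/2 = 199/4.
Price P = 263 - 597/4 = 455/4.
Vertex's profit: (455/4 - 64)·(199/4) = 2475.0625.

2475.06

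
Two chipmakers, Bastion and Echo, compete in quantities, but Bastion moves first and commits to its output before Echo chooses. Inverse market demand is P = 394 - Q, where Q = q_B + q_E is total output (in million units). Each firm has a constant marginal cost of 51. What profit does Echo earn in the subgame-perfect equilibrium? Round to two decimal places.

The follower Echo best-responds to any q_B: π_E = (394 - Q)q_E - 51q_E.
∂π_E/∂q_E = 343 - q_B - 2q_E = 0 gives the reaction function q_E = (343 - q_B)/2.
The leader anticipates this reaction. Substituting into P = 394 - Q gives P = 445/2 - (1/2)q_B, so π_B = (445/2 - (1/2)q_B)q_B - 51q_B.
Maximising: ∂π_B/∂q_B = 343/2 - q_B = 0, giving q_B = 343/2.
Then q_E = (343 - 343/2)/2 = 343/4.
Price P = 394 - 1029/4 = 547/4.
Echo's profit: (547/4 - 51)·(343/4) = 7353.0625.

7353.06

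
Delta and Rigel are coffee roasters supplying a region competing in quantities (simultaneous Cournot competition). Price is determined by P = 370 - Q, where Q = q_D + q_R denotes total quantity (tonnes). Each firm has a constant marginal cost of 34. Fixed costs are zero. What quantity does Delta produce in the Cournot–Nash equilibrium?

Each firm earns π_i = (370 - Q)q_i - 34q_i.
Setting ∂π_i/∂q_i = 0 with rivals' quantities fixed: 336 - 2q_i - q_j = 0.
By symmetry each firm produces the same amount; substituting q_j = q_i yields q_i = 336/3 = 112.

112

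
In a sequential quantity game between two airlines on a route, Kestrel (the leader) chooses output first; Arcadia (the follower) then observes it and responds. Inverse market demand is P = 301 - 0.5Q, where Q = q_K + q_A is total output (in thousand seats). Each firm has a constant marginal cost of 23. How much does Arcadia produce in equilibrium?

139

The follower Arcadia best-responds to any q_K: π_A = (301 - 0.5Q)q_A - 23q_A.
∂π_A/∂q_A = 278 - (1/2)q_K - q_A = 0 gives the reaction function q_A = (278 - (1/2)q_K).
Kestrel substitutes q_A(q_K) into its own profit: π_K = q_K(301 - (1/2)q_K - (278 - (1/2)q_K)/2) - 23q_K = (162 - (1/4)q_K)q_K - 23q_K.
Maximising: ∂π_K/∂q_K = 139 - (1/2)q_K = 0, giving q_K = 278.
Then q_A = (278 - (1/2)·278) = 139.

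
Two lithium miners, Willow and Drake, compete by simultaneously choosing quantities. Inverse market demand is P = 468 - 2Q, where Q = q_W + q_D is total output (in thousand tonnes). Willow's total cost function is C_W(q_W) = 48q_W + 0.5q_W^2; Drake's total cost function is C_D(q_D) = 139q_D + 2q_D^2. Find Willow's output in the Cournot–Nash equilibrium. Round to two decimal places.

Willow's profit: π_W = (468 - 2Q)q_W - (48q_W + (1/2)q_W²). Setting ∂π_W/∂q_W = 0: 420 - 5q_W - 2(q_D) = 0.
Drake's profit: π_D = (468 - 2Q)q_D - (139q_D + 2q_D²). Setting ∂π_D/∂q_D = 0: 329 - 8q_D - 2(q_W) = 0.
So q_W = (420 - 2q_D)/5 and q_D = (329 - 2q_W)/8.
Solving the pair: q_W = 1351/18, q_D = 805/36.

75.06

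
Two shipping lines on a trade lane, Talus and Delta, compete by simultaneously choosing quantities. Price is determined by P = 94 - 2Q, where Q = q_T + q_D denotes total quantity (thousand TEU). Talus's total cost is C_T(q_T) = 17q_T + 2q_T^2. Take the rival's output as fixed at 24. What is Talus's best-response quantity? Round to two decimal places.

3.63

With the rival's output fixed at 24, Talus's profit is π_T = (94 - 2·24 - 2q_T)q_T - (17q_T + 2q_T²) = (46 - 2q_T)q_T - (17q_T + 2q_T²).
∂π_T/∂q_T = 29 - 8q_T = 0, so q_T = 29/8.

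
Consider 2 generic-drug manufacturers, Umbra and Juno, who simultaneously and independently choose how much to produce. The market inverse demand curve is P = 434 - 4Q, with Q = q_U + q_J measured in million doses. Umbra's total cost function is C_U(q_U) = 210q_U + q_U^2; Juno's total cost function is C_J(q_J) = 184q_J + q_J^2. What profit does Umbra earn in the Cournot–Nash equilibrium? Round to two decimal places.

1089.57

Umbra's profit: π_U = (434 - 4Q)q_U - (210q_U + q_U²). Setting ∂π_U/∂q_U = 0: 224 - 10q_U - 4(q_J) = 0.
Juno's first-order condition: 250 - 10q_J - 4(q_U) = 0.
So q_U = (224 - 4q_J)/10 and q_J = (250 - 4q_U)/10.
Substituting one into the other gives q_U = 310/21 and q_J = 401/21.
Price P = 434 - 4·(237/7) = 298.5714.
Umbra's profit: 298.5714·(310/21) - 210·(310/21) - (310/21)² = 1089.5692.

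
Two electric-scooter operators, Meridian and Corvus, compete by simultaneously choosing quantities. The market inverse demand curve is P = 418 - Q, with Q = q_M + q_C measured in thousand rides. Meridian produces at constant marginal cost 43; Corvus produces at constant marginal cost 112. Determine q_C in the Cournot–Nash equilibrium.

79

Meridian's profit: π_M = (418 - Q)q_M - (43q_M). Setting ∂π_M/∂q_M = 0: 375 - 2q_M - (q_C) = 0.
Corvus's first-order condition: 306 - 2q_C - (q_M) = 0.
Rearranging gives the reaction functions q_M = (375 - q_C)/2 and q_C = (306 - q_M)/2.
Substituting one into the other gives q_M = 148 and q_C = 79.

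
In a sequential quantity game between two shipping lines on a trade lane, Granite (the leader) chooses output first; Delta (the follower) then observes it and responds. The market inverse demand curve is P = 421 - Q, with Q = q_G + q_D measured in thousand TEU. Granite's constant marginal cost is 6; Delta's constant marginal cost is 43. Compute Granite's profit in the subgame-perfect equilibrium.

The follower Delta best-responds to any q_G: π_D = (421 - Q)q_D - 43q_D.
Follower FOC: 378 - q_G - 2q_D = 0, so q_D(q_G) = (378 - q_G)/2.
The leader anticipates this reaction. Substituting into P = 421 - Q gives P = 232 - (1/2)q_G, so π_G = (232 - (1/2)q_G)q_G - 6q_G.
Leader FOC: 226 - q_G = 0, so q_G = 226.
Then q_D = (378 - 226)/2 = 76.
Price P = 421 - 302 = 119.
Granite's profit: (119 - 6)·226 = 25538.

25538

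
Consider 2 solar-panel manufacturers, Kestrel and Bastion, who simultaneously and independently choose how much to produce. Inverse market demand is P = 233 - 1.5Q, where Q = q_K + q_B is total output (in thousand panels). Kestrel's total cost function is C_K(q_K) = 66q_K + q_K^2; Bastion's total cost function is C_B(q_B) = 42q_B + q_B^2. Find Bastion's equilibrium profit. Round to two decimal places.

Kestrel's profit: π_K = (233 - 1.5Q)q_K - (66q_K + q_K²). Setting ∂π_K/∂q_K = 0: 167 - 5q_K - (3/2)(q_B) = 0.
Bastion's first-order condition: 191 - 5q_B - (3/2)(q_K) = 0.
So q_K = (167 - (3/2)q_B)/5 and q_B = (191 - (3/2)q_K)/5.
Substituting one into the other gives q_K = 24.1099 and q_B = 30.9670.
Price P = 233 - (3/2)·(716/13) = 1955/13.
Bastion's profit: (1955/13)·30.9670 - 42·30.9670 - 30.9670² = 2397.3928.

2397.39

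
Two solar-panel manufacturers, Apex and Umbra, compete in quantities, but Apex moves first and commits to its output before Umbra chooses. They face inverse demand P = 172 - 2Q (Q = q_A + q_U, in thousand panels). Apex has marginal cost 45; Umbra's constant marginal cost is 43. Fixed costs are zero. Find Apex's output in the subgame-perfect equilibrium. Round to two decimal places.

The follower Umbra best-responds to any q_A: π_U = (172 - 2Q)q_U - 43q_U.
Follower FOC: 129 - 2q_A - 4q_U = 0, so q_U(q_A) = (129 - 2q_A)/4.
Apex substitutes q_U(q_A) into its own profit: π_A = q_A(172 - 2q_A - (129 - 2q_A)/2) - 45q_A = (215/2 - q_A)q_A - 45q_A.
Leader FOC: 125/2 - 2q_A = 0, so q_A = 125/4.
Then q_U = (129 - 2·(125/4))/4 = 133/8.

31.25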